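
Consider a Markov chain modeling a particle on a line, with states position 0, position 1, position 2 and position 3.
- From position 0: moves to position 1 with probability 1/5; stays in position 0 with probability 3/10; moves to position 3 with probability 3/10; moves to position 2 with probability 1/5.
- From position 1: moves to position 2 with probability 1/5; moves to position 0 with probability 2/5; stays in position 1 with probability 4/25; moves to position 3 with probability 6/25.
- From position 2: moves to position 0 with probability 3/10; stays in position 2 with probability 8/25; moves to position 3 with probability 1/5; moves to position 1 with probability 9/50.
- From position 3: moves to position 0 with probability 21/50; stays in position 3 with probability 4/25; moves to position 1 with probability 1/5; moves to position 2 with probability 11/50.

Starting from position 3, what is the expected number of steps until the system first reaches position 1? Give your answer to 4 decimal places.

Let t(s) be the expected number of steps to first reach position 1 from state s, with t(position 1) = 0. Conditioning on the first step:
t(position 0) = 1 + 0.3·t(position 0) + 0.2·t(position 2) + 0.3·t(position 3)
t(position 2) = 1 + 0.3·t(position 0) + 0.32·t(position 2) + 0.2·t(position 3)
t(position 3) = 1 + 0.42·t(position 0) + 0.22·t(position 2) + 0.16·t(position 3)
Solving: t(position 0) = 5.1192, t(position 2) = 5.2353, t(position 3) = 5.1212.
Expected steps from position 3 to position 1: 5.1212.

5.1212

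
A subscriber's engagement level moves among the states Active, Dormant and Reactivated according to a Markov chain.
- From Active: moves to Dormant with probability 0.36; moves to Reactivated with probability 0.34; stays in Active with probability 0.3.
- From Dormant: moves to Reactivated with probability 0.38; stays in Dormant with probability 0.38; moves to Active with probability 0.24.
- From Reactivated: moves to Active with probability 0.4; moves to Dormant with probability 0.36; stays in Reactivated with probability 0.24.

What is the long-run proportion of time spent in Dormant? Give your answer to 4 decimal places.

0.3673

Let the stationary distribution be π with π = πP and π_1 + π_2 + π_3 = 1.
π_1 = 0.3·π_1 + 0.24·π_2 + 0.4·π_3
π_2 = 0.36·π_1 + 0.38·π_2 + 0.36·π_3
Solving with the normalization constraint gives π = (0.3102, 0.3673, 0.3224).
So the stationary probability of Dormant is 0.3673.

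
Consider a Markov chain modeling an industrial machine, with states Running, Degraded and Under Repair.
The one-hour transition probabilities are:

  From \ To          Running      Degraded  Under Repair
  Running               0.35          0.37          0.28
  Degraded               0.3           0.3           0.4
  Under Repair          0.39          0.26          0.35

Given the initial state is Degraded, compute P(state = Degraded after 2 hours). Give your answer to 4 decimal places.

0.3050

Sum over the intermediate state after 1 hour:
P = P(Degraded→Running)·P(Running→Degraded) + P(Degraded→Degraded)·P(Degraded→Degraded) + P(Degraded→Under Repair)·P(Under Repair→Degraded)
  = 0.3×0.37 + 0.3×0.3 + 0.4×0.26
  = 0.1110 + 0.0900 + 0.1040 = 0.3050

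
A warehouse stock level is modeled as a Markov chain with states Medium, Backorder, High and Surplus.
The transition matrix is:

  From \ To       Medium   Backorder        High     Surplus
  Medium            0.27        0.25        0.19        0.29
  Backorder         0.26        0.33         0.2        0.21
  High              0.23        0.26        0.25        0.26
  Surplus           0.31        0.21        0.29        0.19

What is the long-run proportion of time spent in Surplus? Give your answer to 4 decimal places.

Let the stationary distribution be π with π = πP and π_1 + π_2 + π_3 + π_4 = 1.
π_1 = 0.27·π_1 + 0.26·π_2 + 0.23·π_3 + 0.31·π_4
π_2 = 0.25·π_1 + 0.33·π_2 + 0.26·π_3 + 0.21·π_4
π_3 = 0.19·π_1 + 0.2·π_2 + 0.25·π_3 + 0.29·π_4
Solving with the normalization constraint gives π = (0.2677, 0.2639, 0.2303, 0.2382).
So the stationary probability of Surplus is 0.2382.

0.2382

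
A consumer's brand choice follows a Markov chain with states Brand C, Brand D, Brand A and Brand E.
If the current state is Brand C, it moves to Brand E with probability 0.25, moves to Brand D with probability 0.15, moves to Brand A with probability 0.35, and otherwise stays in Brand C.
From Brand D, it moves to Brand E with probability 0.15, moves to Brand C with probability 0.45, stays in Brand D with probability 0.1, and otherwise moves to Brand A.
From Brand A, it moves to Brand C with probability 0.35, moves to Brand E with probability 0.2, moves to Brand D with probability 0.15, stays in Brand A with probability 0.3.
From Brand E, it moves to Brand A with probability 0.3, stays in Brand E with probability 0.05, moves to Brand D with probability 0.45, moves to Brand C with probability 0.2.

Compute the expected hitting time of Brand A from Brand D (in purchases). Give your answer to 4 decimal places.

3.1545

Let t(s) be the expected number of purchases to first reach Brand A from state s, with t(Brand A) = 0. Conditioning on the first purchase:
t(Brand C) = 1 + 0.25·t(Brand C) + 0.15·t(Brand D) + 0.25·t(Brand E)
t(Brand D) = 1 + 0.45·t(Brand C) + 0.1·t(Brand D) + 0.15·t(Brand E)
t(Brand E) = 1 + 0.2·t(Brand C) + 0.45·t(Brand D) + 0.05·t(Brand E)
Solving: t(Brand C) = 3.0255, t(Brand D) = 3.1545, t(Brand E) = 3.1838.
Expected purchases from Brand D to Brand A: 3.1545.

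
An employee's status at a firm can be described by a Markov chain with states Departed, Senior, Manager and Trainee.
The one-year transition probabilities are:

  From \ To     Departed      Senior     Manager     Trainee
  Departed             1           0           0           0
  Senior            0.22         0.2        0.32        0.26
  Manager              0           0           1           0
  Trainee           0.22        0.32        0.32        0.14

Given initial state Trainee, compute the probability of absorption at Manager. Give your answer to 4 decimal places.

Let h(s) be the probability of absorption at Manager starting from transient state s. Then h(Manager) = 1 and h(Departed) = 0. By first-step analysis:
h(Senior) = 0.22·0 + 0.2·h(Senior) + 0.32·1 + 0.26·h(Trainee)
h(Trainee) = 0.22·0 + 0.32·h(Senior) + 0.32·1 + 0.14·h(Trainee)
Solving: h(Senior) = 0.5926, h(Trainee) = 0.5926.
Starting from Trainee, the probability is 0.5926.

0.5926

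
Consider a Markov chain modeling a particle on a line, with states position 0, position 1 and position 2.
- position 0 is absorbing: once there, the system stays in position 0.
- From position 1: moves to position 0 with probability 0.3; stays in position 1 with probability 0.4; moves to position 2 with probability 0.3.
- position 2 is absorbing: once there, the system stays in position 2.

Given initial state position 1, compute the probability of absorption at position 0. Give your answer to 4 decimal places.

Let h(s) be the probability of absorption at position 0 starting from transient state s. Then h(position 0) = 1 and h(position 2) = 0. By first-step analysis:
h(position 1) = 0.3·1 + 0.4·h(position 1) + 0.3·0
Solving: h(position 1) = 0.5000.
Starting from position 1, the probability is 0.5000.

0.5000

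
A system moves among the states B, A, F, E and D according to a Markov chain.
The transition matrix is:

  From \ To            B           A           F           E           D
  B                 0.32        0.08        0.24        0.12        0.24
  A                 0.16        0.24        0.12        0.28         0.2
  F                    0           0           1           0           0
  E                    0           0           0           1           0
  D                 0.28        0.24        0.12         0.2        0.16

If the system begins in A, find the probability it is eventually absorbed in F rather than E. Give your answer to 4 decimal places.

Let h(s) be the probability of absorption at F starting from transient state s. Then h(F) = 1 and h(E) = 0. By first-step analysis:
h(B) = 0.32·h(B) + 0.08·h(A) + 0.24·1 + 0.12·0 + 0.24·h(D)
h(A) = 0.16·h(B) + 0.24·h(A) + 0.12·1 + 0.28·0 + 0.2·h(D)
h(D) = 0.28·h(B) + 0.24·h(A) + 0.12·1 + 0.2·0 + 0.16·h(D)
Solving: h(B) = 0.5537, h(A) = 0.3899, h(D) = 0.4388.
Starting from A, the probability is 0.3899.

0.3899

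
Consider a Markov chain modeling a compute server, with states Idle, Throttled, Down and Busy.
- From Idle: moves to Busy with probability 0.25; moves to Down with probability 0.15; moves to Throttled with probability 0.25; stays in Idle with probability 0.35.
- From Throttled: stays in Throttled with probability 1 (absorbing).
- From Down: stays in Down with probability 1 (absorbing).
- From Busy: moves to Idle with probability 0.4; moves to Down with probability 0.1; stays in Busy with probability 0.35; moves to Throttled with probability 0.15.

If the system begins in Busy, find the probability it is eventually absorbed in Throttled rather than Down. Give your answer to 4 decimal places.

0.6124

Let h(s) be the probability of absorption at Throttled starting from transient state s. Then h(Throttled) = 1 and h(Down) = 0. By first-step analysis:
h(Idle) = 0.35·h(Idle) + 0.25·1 + 0.15·0 + 0.25·h(Busy)
h(Busy) = 0.4·h(Idle) + 0.15·1 + 0.1·0 + 0.35·h(Busy)
Solving: h(Idle) = 0.6202, h(Busy) = 0.6124.
Starting from Busy, the probability is 0.6124.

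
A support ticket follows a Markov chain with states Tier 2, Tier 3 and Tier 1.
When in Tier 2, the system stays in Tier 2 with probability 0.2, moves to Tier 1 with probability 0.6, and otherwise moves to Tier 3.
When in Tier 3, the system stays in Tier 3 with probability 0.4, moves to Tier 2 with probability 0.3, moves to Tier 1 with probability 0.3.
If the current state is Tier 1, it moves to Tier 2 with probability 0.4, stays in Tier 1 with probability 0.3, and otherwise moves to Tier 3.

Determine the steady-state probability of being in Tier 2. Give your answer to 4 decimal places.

Let the stationary distribution be π with π = πP and π_1 + π_2 + π_3 = 1.
π_1 = 0.2·π_1 + 0.3·π_2 + 0.4·π_3
π_2 = 0.2·π_1 + 0.4·π_2 + 0.3·π_3
Solving with the normalization constraint gives π = (0.3084, 0.2991, 0.3925).
So the stationary probability of Tier 2 is 0.3084.

0.3084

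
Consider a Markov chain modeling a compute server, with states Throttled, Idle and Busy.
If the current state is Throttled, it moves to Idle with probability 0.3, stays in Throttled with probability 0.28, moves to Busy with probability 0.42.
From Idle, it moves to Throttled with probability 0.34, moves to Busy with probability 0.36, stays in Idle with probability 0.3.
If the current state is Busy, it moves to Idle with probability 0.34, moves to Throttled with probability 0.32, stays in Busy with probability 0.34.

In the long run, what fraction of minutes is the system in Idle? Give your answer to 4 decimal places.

0.3149

Let the stationary distribution be π with π = πP and π_1 + π_2 + π_3 = 1.
π_1 = 0.28·π_1 + 0.34·π_2 + 0.32·π_3
π_2 = 0.3·π_1 + 0.3·π_2 + 0.34·π_3
Solving with the normalization constraint gives π = (0.3137, 0.3149, 0.3714).
So the stationary probability of Idle is 0.3149.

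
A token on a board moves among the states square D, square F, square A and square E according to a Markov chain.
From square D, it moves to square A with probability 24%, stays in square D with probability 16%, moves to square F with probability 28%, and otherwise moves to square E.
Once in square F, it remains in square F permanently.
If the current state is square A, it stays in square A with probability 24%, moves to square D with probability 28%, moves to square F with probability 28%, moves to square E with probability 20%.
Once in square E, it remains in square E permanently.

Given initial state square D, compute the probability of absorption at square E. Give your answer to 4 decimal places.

Let h(s) be the probability of absorption at square E starting from transient state s. Then h(square E) = 1 and h(square F) = 0. By first-step analysis:
h(square D) = 0.16·h(square D) + 0.28·0 + 0.24·h(square A) + 0.32·1
h(square A) = 0.28·h(square D) + 0.28·0 + 0.24·h(square A) + 0.2·1
Solving: h(square D) = 0.5098, h(square A) = 0.4510.
Starting from square D, the probability is 0.5098.

0.5098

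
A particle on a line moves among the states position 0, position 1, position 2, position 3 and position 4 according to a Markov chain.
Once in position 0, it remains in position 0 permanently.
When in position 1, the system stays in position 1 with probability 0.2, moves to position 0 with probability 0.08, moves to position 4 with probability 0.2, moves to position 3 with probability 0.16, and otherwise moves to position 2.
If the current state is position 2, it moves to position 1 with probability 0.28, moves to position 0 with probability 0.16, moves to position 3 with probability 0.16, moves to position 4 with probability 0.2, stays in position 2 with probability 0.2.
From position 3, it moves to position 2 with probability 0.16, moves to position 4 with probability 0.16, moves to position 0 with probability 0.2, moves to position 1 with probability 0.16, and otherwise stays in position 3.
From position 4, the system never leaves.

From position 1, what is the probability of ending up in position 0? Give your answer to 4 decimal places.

0.3940

Let h(s) be the probability of absorption at position 0 starting from transient state s. Then h(position 0) = 1 and h(position 4) = 0. By first-step analysis:
h(position 1) = 0.08·1 + 0.2·h(position 1) + 0.36·h(position 2) + 0.16·h(position 3) + 0.2·0
h(position 2) = 0.16·1 + 0.28·h(position 1) + 0.2·h(position 2) + 0.16·h(position 3) + 0.2·0
h(position 3) = 0.2·1 + 0.16·h(position 1) + 0.16·h(position 2) + 0.32·h(position 3) + 0.16·0
Solving: h(position 1) = 0.3940, h(position 2) = 0.4358, h(position 3) = 0.4893.
Starting from position 1, the probability is 0.3940.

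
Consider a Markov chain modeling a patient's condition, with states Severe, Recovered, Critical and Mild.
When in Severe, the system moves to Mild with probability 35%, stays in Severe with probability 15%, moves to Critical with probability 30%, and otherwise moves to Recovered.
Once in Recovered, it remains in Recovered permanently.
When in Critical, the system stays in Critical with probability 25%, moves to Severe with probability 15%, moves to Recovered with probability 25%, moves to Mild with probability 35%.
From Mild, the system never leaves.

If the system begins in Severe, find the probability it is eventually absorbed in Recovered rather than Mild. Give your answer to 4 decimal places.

0.3797

Let h(s) be the probability of absorption at Recovered starting from transient state s. Then h(Recovered) = 1 and h(Mild) = 0. By first-step analysis:
h(Severe) = 0.15·h(Severe) + 0.2·1 + 0.3·h(Critical) + 0.35·0
h(Critical) = 0.15·h(Severe) + 0.25·1 + 0.25·h(Critical) + 0.35·0
Solving: h(Severe) = 0.3797, h(Critical) = 0.4093.
Starting from Severe, the probability is 0.3797.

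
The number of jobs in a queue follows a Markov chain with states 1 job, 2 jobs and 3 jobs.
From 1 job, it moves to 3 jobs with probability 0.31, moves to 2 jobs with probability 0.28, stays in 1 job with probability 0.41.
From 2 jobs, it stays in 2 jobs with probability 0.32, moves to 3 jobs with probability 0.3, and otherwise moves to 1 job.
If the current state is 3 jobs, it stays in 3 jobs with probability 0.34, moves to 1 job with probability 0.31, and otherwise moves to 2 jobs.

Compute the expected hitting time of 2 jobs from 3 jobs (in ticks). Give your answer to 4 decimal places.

Let t(s) be the expected number of ticks to first reach 2 jobs from state s, with t(2 jobs) = 0. Conditioning on the first tick:
t(1 job) = 1 + 0.41·t(1 job) + 0.31·t(3 jobs)
t(3 jobs) = 1 + 0.31·t(1 job) + 0.34·t(3 jobs)
Solving: t(1 job) = 3.3072, t(3 jobs) = 3.0685.
Expected ticks from 3 jobs to 2 jobs: 3.0685.

3.0685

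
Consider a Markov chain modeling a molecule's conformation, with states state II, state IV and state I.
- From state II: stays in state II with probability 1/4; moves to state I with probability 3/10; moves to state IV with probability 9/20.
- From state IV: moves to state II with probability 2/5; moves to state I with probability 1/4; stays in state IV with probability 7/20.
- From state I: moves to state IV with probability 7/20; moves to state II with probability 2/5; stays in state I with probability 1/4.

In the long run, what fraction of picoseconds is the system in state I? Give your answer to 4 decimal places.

Let the stationary distribution be π with π = πP and π_1 + π_2 + π_3 = 1.
π_1 = 0.25·π_1 + 0.4·π_2 + 0.4·π_3
π_2 = 0.45·π_1 + 0.35·π_2 + 0.35·π_3
Solving with the normalization constraint gives π = (0.3478, 0.3848, 0.2674).
So the stationary probability of state I is 0.2674.

0.2674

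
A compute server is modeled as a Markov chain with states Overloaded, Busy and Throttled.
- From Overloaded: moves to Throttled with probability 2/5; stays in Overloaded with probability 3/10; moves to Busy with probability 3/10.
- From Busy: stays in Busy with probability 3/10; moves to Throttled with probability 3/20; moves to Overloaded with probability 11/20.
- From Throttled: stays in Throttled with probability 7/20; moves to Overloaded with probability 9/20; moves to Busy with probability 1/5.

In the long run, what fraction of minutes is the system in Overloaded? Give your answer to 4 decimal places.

Let the stationary distribution be π with π = πP and π_1 + π_2 + π_3 = 1.
π_1 = 0.3·π_1 + 0.55·π_2 + 0.45·π_3
π_2 = 0.3·π_1 + 0.3·π_2 + 0.2·π_3
Solving with the normalization constraint gives π = (0.4146, 0.2683, 0.3171).
So the stationary probability of Overloaded is 0.4146.

0.4146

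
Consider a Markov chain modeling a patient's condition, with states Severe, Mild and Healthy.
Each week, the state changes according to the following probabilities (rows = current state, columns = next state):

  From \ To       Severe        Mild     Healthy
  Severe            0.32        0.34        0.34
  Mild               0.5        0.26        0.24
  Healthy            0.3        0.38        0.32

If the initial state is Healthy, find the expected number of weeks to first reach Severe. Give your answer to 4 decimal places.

2.7184

Let t(s) be the expected number of weeks to first reach Severe from state s, with t(Severe) = 0. Conditioning on the first week:
t(Mild) = 1 + 0.26·t(Mild) + 0.24·t(Healthy)
t(Healthy) = 1 + 0.38·t(Mild) + 0.32·t(Healthy)
Solving: t(Mild) = 2.2330, t(Healthy) = 2.7184.
Expected weeks from Healthy to Severe: 2.7184.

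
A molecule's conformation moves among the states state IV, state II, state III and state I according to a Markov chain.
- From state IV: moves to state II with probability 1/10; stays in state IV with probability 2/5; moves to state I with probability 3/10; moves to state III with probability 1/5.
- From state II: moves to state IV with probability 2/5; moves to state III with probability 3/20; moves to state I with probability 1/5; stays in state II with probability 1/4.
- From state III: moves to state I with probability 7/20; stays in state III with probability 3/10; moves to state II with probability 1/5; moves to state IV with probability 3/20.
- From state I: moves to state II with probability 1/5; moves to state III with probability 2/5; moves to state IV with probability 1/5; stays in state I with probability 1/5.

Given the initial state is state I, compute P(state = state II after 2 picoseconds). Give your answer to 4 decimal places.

Propagate the distribution vector 2 picoseconds from state I.
After 0 picoseconds: (0.0000, 0.0000, 0.0000, 1.0000)
After 1 picosecond: (0.2000, 0.2000, 0.4000, 0.2000)
After 2 picoseconds: (0.2600, 0.1900, 0.2700, 0.2800)
P(in state II after 2 picoseconds) = 0.1900

0.1900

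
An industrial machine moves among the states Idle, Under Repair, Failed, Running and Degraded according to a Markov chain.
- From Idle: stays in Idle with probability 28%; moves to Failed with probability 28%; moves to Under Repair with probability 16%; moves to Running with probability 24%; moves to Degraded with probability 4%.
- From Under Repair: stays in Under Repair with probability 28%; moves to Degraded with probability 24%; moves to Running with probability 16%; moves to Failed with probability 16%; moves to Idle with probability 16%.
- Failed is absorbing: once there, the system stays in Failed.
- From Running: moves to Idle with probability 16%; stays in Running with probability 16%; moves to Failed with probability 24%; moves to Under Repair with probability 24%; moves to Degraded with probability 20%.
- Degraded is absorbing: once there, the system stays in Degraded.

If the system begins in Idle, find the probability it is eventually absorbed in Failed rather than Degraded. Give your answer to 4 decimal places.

0.6861

Let h(s) be the probability of absorption at Failed starting from transient state s. Then h(Failed) = 1 and h(Degraded) = 0. By first-step analysis:
h(Idle) = 0.28·h(Idle) + 0.16·h(Under Repair) + 0.28·1 + 0.24·h(Running) + 0.04·0
h(Under Repair) = 0.16·h(Idle) + 0.28·h(Under Repair) + 0.16·1 + 0.16·h(Running) + 0.24·0
h(Running) = 0.16·h(Idle) + 0.24·h(Under Repair) + 0.24·1 + 0.16·h(Running) + 0.2·0
Solving: h(Idle) = 0.6861, h(Under Repair) = 0.4989, h(Running) = 0.5589.
Starting from Idle, the probability is 0.6861.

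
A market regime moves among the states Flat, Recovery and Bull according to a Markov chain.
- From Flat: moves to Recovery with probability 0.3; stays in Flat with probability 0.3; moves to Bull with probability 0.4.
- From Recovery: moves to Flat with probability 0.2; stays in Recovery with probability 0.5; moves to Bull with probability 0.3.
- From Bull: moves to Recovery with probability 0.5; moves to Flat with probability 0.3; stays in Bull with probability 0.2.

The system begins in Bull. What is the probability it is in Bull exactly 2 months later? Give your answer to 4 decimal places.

Sum over the intermediate state after 1 month:
P = P(Bull→Flat)·P(Flat→Bull) + P(Bull→Recovery)·P(Recovery→Bull) + P(Bull→Bull)·P(Bull→Bull)
  = 0.3×0.4 + 0.5×0.3 + 0.2×0.2
  = 0.1200 + 0.1500 + 0.0400 = 0.3100

0.3100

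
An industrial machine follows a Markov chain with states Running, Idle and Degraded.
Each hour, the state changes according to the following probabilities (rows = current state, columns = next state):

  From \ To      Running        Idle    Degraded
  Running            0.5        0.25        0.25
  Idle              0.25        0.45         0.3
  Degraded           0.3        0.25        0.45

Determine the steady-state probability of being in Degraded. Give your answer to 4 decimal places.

Let the stationary distribution be π with π = πP and π_1 + π_2 + π_3 = 1.
π_1 = 0.5·π_1 + 0.25·π_2 + 0.3·π_3
π_2 = 0.25·π_1 + 0.45·π_2 + 0.25·π_3
Solving with the normalization constraint gives π = (0.3555, 0.3125, 0.3320).
So the stationary probability of Degraded is 0.3320.

0.3320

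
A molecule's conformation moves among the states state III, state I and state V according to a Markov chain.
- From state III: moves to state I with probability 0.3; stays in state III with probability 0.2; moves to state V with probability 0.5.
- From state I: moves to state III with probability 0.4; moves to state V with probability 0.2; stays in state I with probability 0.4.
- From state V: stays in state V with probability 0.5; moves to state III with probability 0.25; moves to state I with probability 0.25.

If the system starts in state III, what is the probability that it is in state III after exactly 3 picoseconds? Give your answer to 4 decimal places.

Propagate the distribution vector 3 picoseconds from state III.
After 0 picoseconds: (1.0000, 0.0000, 0.0000)
After 1 picosecond: (0.2000, 0.3000, 0.5000)
After 2 picoseconds: (0.2850, 0.3050, 0.4100)
After 3 picoseconds: (0.2815, 0.3100, 0.4085)
P(in state III after 3 picoseconds) = 0.2815

0.2815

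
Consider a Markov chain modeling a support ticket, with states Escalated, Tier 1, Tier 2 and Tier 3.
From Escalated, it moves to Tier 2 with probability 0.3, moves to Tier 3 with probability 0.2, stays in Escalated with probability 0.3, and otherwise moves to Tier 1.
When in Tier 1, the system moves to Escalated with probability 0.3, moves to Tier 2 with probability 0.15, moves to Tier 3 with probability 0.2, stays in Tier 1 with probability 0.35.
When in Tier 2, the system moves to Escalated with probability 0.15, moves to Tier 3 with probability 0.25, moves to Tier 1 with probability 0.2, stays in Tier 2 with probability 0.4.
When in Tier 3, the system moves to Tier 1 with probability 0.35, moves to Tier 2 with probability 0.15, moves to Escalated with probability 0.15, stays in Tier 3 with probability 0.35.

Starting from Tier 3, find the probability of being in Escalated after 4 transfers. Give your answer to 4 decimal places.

Propagate the distribution vector 4 transfers from Tier 3.
After 0 transfers: (0.0000, 0.0000, 0.0000, 1.0000)
After 1 transfer: (0.1500, 0.3500, 0.1500, 0.3500)
After 2 transfers: (0.2250, 0.3050, 0.2100, 0.2600)
After 3 transfers: (0.2295, 0.2848, 0.2363, 0.2495)
After 4 transfers: (0.2271, 0.2801, 0.2435, 0.2492)
P(in Escalated after 4 transfers) = 0.2271

0.2271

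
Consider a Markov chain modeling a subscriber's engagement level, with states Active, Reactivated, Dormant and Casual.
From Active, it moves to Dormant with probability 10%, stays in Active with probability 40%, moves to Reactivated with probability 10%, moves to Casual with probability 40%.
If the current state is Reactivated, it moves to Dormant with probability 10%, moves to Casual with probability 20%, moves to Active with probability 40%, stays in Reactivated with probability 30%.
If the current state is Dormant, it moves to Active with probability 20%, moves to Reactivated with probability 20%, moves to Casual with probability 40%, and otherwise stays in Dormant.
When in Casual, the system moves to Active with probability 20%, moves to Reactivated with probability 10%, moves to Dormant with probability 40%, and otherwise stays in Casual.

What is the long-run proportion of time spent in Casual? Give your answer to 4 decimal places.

Let the stationary distribution be π with π = πP and π_1 + π_2 + π_3 + π_4 = 1.
π_1 = 0.4·π_1 + 0.4·π_2 + 0.2·π_3 + 0.2·π_4
π_2 = 0.1·π_1 + 0.3·π_2 + 0.2·π_3 + 0.1·π_4
π_3 = 0.1·π_1 + 0.1·π_2 + 0.2·π_3 + 0.4·π_4
Solving with the normalization constraint gives π = (0.2882, 0.1529, 0.2231, 0.3358).
So the stationary probability of Casual is 0.3358.

0.3358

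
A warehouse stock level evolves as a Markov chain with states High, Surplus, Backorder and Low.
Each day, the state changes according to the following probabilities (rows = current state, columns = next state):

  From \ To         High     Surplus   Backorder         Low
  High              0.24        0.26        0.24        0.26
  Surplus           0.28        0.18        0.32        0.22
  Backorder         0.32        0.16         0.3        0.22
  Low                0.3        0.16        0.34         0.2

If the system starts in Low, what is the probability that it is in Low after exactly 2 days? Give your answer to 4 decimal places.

0.2280

Propagate the distribution vector 2 days from Low.
After 0 days: (0.0000, 0.0000, 0.0000, 1.0000)
After 1 day: (0.3000, 0.1600, 0.3400, 0.2000)
After 2 days: (0.2856, 0.1932, 0.2932, 0.2280)
P(in Low after 2 days) = 0.2280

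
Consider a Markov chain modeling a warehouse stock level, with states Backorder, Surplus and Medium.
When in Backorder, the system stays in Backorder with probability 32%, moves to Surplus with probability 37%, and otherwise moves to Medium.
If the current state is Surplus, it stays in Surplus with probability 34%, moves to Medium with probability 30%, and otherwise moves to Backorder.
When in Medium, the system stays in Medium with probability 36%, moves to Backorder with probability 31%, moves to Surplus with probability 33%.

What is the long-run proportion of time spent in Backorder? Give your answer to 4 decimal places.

0.3306

Let the stationary distribution be π with π = πP and π_1 + π_2 + π_3 = 1.
π_1 = 0.32·π_1 + 0.36·π_2 + 0.31·π_3
π_2 = 0.37·π_1 + 0.34·π_2 + 0.33·π_3
Solving with the normalization constraint gives π = (0.3306, 0.3467, 0.3227).
So the stationary probability of Backorder is 0.3306.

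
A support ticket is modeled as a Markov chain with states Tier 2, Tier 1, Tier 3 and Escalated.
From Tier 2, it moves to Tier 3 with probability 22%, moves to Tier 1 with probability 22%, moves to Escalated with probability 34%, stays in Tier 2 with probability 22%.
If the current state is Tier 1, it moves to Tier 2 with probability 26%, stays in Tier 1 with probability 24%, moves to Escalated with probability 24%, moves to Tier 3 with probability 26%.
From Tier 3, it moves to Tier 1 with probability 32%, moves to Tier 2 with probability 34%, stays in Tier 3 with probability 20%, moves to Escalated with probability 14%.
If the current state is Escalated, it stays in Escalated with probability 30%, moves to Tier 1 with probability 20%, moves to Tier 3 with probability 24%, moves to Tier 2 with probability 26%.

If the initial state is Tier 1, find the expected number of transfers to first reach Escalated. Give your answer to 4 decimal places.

4.1103

Let t(s) be the expected number of transfers to first reach Escalated from state s, with t(Escalated) = 0. Conditioning on the first transfer:
t(Tier 2) = 1 + 0.22·t(Tier 2) + 0.22·t(Tier 1) + 0.22·t(Tier 3)
t(Tier 1) = 1 + 0.26·t(Tier 2) + 0.24·t(Tier 1) + 0.26·t(Tier 3)
t(Tier 3) = 1 + 0.34·t(Tier 2) + 0.32·t(Tier 1) + 0.2·t(Tier 3)
Solving: t(Tier 2) = 3.7013, t(Tier 1) = 4.1103, t(Tier 3) = 4.4672.
Expected transfers from Tier 1 to Escalated: 4.1103.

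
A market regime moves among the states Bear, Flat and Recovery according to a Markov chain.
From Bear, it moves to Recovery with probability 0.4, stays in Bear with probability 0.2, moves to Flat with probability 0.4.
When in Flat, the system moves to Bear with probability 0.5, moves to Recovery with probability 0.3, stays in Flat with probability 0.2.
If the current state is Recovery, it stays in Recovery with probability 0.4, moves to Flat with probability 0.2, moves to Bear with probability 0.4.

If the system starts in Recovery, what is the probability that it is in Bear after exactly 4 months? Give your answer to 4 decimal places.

0.3548

Propagate the distribution vector 4 months from Recovery.
After 0 months: (0.0000, 0.0000, 1.0000)
After 1 month: (0.4000, 0.2000, 0.4000)
After 2 months: (0.3400, 0.2800, 0.3800)
After 3 months: (0.3600, 0.2680, 0.3720)
After 4 months: (0.3548, 0.2720, 0.3732)
P(in Bear after 4 months) = 0.3548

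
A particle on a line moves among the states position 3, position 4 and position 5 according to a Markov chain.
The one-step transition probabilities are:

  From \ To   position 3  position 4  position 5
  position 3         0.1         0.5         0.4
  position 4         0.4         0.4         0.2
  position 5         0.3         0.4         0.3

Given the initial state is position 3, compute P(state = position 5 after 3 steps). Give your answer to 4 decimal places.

0.2920

Propagate the distribution vector 3 steps from position 3.
After 0 steps: (1.0000, 0.0000, 0.0000)
After 1 step: (0.1000, 0.5000, 0.4000)
After 2 steps: (0.3300, 0.4100, 0.2600)
After 3 steps: (0.2750, 0.4330, 0.2920)
P(in position 5 after 3 steps) = 0.2920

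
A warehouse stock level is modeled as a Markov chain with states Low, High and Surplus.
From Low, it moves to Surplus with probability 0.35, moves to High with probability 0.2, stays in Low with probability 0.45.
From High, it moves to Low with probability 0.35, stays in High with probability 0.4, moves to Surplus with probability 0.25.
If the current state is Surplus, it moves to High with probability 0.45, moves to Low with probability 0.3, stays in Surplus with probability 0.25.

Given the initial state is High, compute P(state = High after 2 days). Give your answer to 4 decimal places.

0.3425

Sum over the intermediate state after 1 day:
P = P(High→Low)·P(Low→High) + P(High→High)·P(High→High) + P(High→Surplus)·P(Surplus→High)
  = 0.35×0.2 + 0.4×0.4 + 0.25×0.45
  = 0.0700 + 0.1600 + 0.1125 = 0.3425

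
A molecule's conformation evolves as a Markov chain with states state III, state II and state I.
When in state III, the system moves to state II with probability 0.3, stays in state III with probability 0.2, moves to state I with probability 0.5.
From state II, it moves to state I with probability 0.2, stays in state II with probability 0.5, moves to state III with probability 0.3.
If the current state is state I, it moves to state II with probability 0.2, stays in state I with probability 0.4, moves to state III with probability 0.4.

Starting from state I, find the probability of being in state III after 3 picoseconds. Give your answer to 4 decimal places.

0.3100

Propagate the distribution vector 3 picoseconds from state I.
After 0 picoseconds: (0.0000, 0.0000, 1.0000)
After 1 picosecond: (0.4000, 0.2000, 0.4000)
After 2 picoseconds: (0.3000, 0.3000, 0.4000)
After 3 picoseconds: (0.3100, 0.3200, 0.3700)
P(in state III after 3 picoseconds) = 0.3100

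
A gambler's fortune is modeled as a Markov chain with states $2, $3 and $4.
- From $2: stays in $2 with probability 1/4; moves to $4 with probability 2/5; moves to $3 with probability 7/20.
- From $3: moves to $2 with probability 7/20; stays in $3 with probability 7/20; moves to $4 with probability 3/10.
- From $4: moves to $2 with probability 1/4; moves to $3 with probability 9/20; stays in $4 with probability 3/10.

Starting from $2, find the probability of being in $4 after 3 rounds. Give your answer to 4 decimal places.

0.3285

Propagate the distribution vector 3 rounds from $2.
After 0 rounds: (1.0000, 0.0000, 0.0000)
After 1 round: (0.2500, 0.3500, 0.4000)
After 2 rounds: (0.2850, 0.3900, 0.3250)
After 3 rounds: (0.2890, 0.3825, 0.3285)
P(in $4 after 3 rounds) = 0.3285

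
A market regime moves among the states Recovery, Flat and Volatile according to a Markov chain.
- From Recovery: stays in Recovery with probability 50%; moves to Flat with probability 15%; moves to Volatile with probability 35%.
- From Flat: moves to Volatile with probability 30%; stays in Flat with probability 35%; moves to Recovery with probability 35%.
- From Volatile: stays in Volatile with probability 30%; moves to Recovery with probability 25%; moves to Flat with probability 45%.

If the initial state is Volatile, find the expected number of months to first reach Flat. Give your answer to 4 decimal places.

Let t(s) be the expected number of months to first reach Flat from state s, with t(Flat) = 0. Conditioning on the first month:
t(Recovery) = 1 + 0.5·t(Recovery) + 0.35·t(Volatile)
t(Volatile) = 1 + 0.25·t(Recovery) + 0.3·t(Volatile)
Solving: t(Recovery) = 4.0000, t(Volatile) = 2.8571.
Expected months from Volatile to Flat: 2.8571.

2.8571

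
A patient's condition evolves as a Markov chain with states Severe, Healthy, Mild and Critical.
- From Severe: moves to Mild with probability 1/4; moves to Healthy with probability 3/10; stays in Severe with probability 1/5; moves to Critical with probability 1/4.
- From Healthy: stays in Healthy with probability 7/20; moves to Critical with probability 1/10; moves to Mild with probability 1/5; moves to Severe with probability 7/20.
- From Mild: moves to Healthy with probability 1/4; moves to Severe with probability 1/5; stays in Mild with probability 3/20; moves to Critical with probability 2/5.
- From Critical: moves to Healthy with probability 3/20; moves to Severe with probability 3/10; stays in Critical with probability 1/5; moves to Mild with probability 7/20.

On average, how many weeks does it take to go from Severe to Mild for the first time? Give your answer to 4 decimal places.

3.9137

Let t(s) be the expected number of weeks to first reach Mild from state s, with t(Mild) = 0. Conditioning on the first week:
t(Severe) = 1 + 0.2·t(Severe) + 0.3·t(Healthy) + 0.25·t(Critical)
t(Healthy) = 1 + 0.35·t(Severe) + 0.35·t(Healthy) + 0.1·t(Critical)
t(Critical) = 1 + 0.3·t(Severe) + 0.15·t(Healthy) + 0.2·t(Critical)
Solving: t(Severe) = 3.9137, t(Healthy) = 4.1846, t(Critical) = 3.5023.
Expected weeks from Severe to Mild: 3.9137.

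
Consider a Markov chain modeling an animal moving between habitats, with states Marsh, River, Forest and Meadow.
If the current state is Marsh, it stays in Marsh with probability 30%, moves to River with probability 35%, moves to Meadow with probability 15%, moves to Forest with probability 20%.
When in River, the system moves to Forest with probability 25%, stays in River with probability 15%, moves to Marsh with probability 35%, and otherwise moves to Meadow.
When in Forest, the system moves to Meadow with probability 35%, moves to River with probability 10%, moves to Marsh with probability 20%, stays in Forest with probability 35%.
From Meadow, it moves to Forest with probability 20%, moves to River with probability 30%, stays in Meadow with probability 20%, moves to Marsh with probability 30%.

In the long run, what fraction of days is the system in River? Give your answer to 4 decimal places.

0.2301

Let the stationary distribution be π with π = πP and π_1 + π_2 + π_3 + π_4 = 1.
π_1 = 0.3·π_1 + 0.35·π_2 + 0.2·π_3 + 0.3·π_4
π_2 = 0.35·π_1 + 0.15·π_2 + 0.1·π_3 + 0.3·π_4
π_3 = 0.2·π_1 + 0.25·π_2 + 0.35·π_3 + 0.2·π_4
Solving with the normalization constraint gives π = (0.2866, 0.2301, 0.2488, 0.2345).
So the stationary probability of River is 0.2301.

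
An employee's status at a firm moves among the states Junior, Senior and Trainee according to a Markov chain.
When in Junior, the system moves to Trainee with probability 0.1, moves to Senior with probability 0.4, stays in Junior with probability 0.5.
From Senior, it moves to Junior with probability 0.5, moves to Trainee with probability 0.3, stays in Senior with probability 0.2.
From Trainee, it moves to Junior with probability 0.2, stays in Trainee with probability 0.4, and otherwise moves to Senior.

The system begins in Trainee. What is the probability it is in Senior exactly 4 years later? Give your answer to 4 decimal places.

Propagate the distribution vector 4 years from Trainee.
After 0 years: (0.0000, 0.0000, 1.0000)
After 1 year: (0.2000, 0.4000, 0.4000)
After 2 years: (0.3800, 0.3200, 0.3000)
After 3 years: (0.4100, 0.3360, 0.2540)
After 4 years: (0.4238, 0.3328, 0.2434)
P(in Senior after 4 years) = 0.3328

0.3328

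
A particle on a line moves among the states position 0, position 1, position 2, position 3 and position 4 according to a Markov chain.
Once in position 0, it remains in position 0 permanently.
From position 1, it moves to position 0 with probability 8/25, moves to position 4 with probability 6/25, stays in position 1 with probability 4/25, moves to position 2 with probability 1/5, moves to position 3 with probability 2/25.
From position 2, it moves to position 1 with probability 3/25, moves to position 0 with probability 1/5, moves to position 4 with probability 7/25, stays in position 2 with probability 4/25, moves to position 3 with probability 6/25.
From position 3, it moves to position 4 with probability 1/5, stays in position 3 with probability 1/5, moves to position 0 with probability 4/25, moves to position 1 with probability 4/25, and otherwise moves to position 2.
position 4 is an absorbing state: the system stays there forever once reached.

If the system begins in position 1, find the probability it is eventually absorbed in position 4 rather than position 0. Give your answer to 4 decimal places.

0.4688

Let h(s) be the probability of absorption at position 4 starting from transient state s. Then h(position 4) = 1 and h(position 0) = 0. By first-step analysis:
h(position 1) = 0.32·0 + 0.16·h(position 1) + 0.2·h(position 2) + 0.08·h(position 3) + 0.24·1
h(position 2) = 0.2·0 + 0.12·h(position 1) + 0.16·h(position 2) + 0.24·h(position 3) + 0.28·1
h(position 3) = 0.16·0 + 0.16·h(position 1) + 0.28·h(position 2) + 0.2·h(position 3) + 0.2·1
Solving: h(position 1) = 0.4688, h(position 2) = 0.5539, h(position 3) = 0.5376.
Starting from position 1, the probability is 0.4688.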